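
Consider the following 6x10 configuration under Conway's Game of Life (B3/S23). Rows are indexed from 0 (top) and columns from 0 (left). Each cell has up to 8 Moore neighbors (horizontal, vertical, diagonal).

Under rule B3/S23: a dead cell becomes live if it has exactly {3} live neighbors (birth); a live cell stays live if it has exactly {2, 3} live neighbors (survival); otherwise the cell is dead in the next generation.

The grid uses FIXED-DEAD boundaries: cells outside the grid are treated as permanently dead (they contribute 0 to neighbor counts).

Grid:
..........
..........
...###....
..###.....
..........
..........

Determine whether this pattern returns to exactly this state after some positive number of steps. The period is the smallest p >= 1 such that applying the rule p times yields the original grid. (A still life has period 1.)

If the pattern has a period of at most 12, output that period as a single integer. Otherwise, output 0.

Simulating and comparing each generation to the original:
Gen 0 (original, given above): 6 live cells
Gen 1: 6 live cells, differs from original
Gen 2: 6 live cells, MATCHES original -> period = 2

Answer: 2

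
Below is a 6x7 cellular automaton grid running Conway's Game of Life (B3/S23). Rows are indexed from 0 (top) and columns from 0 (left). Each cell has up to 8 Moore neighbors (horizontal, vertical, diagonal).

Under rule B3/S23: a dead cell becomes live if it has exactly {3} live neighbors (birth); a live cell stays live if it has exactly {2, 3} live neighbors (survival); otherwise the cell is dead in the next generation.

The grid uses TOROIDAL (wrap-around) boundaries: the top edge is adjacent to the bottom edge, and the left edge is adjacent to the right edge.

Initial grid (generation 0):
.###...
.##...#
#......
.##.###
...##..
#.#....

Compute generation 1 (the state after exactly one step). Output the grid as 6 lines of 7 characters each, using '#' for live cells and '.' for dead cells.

Simulating step by step:
Generation 0 (given above): 16 live cells
Generation 1: 13 live cells
(generation 1 grid is the final answer)

Answer: ...#...
...#...
...#...
###.###
#...#.#
....#..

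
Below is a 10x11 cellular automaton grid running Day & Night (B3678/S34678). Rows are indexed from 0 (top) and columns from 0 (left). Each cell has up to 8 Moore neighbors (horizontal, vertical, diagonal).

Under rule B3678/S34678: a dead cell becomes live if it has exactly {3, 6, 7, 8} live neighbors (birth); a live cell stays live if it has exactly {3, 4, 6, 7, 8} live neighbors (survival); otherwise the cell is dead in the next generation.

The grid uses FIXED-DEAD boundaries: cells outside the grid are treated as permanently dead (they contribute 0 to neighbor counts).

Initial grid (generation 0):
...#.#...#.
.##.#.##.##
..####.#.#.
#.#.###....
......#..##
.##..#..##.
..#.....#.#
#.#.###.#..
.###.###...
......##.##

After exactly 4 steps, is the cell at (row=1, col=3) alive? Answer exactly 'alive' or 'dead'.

Simulating step by step:
Generation 0 (given above): 48 live cells
Generation 1: 51 live cells
..#.#.#.#.#
..##..#..##
..##.###..#
.#..#.#####
..###.####.
.......##..
..#.#.#.#..
..#.###..#.
.###..#..#.
..#..####..
Generation 2: 46 live cells
.....#.#...
.##...#.###
.###.#...##
...######.#
...#..###.#
..#.#..#...
......#.##.
..###.#.#..
.###.#.....
.###..##...
Generation 3: 44 live cells
......#.##.
.##########
.#.#.#...##
...#.#..###
..##...##..
...#.#.....
..#.#...#..
.####....#.
.###.#.....
.#.##......
Generation 4: 50 live cells
..###.#.###
..######.##
..####..##.
...#..###.#
..##..#.#..
...#...##..
.#####.....
.#####.....
#####......
...##......

Cell (1,3) at generation 4: 1 -> alive

Answer: alive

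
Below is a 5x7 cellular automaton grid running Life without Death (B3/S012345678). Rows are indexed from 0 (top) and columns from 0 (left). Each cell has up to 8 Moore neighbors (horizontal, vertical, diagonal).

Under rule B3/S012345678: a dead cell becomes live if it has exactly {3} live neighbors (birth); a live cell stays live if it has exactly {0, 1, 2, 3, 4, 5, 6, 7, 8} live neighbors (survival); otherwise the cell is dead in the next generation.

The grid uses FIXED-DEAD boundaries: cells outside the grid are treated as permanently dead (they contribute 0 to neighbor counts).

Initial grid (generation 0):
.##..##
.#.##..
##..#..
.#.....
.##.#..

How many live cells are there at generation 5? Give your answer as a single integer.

Answer: 19

Derivation:
Simulating step by step:
Generation 0 (given above): 14 live cells
Generation 1: 18 live cells
.######
.#.##..
##.##..
.#.#...
.##.#..
Generation 2: 19 live cells
.######
.#.##..
##.##..
.#.#...
.####..
Generation 3: 19 live cells
.######
.#.##..
##.##..
.#.#...
.####..
Generation 4: 19 live cells
.######
.#.##..
##.##..
.#.#...
.####..
Generation 5: 19 live cells
.######
.#.##..
##.##..
.#.#...
.####..
Population at generation 5: 19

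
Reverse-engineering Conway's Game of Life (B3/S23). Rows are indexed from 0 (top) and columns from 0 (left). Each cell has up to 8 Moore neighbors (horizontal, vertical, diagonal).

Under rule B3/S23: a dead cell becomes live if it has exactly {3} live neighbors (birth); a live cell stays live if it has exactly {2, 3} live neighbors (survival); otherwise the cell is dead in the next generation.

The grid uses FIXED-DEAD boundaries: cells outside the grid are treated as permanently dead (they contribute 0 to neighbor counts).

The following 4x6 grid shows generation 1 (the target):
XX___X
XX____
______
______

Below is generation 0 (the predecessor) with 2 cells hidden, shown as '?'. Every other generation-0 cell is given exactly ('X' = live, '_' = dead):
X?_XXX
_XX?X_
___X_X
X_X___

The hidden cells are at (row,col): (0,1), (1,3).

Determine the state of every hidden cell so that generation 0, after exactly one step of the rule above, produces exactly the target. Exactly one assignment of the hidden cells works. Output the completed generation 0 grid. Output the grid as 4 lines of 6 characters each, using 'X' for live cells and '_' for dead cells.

Hidden generation-0 cells (in order): (0,1), (1,3).
A hidden cell only influences target cells in its own 3x3 neighborhood. Try each of the 2^2 = 4 assignments, step the completed generation 0 forward once under B3/S23, and compare with the target:
  (0,1)=_ (1,3)=_ -> step gives (0,0)='_' but target has 'X' -> reject
  (0,1)=_ (1,3)=X -> step gives (0,0)='_' but target has 'X' -> reject
  (0,1)=X (1,3)=_ -> step gives (0,3)='X' but target has '_' -> reject
  (0,1)=X (1,3)=X -> step reproduces the target at every cell -> ACCEPT
Unique solution: (0,1)=live, (1,3)=live.
Check: live-neighbor counts of every cell in the completed generation 0:
235442
335564
245441
021221
Applying B3/S23 to generation 0 with these counts gives:
XX___X
XX____
______
______
which matches the target exactly.

Answer: XX_XXX
_XXXX_
___X_X
X_X___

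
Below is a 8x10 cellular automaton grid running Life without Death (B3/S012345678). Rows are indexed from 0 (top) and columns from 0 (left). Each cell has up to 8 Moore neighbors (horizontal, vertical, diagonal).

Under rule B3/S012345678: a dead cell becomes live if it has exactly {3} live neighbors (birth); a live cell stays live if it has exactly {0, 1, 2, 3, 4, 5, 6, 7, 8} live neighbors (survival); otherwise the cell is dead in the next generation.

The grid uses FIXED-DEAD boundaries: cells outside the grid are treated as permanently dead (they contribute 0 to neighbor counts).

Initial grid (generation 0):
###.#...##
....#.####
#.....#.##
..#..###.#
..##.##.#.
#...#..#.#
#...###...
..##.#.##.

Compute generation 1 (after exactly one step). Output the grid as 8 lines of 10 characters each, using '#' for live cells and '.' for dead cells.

Answer: ######..##
#..##.####
#.....#.##
.#######.#
.###.##.##
##..#..###
##..###...
..##.#.##.

Derivation:
Simulating step by step:
Generation 0 (given above): 38 live cells
Generation 1: 50 live cells
(generation 1 grid is the final answer)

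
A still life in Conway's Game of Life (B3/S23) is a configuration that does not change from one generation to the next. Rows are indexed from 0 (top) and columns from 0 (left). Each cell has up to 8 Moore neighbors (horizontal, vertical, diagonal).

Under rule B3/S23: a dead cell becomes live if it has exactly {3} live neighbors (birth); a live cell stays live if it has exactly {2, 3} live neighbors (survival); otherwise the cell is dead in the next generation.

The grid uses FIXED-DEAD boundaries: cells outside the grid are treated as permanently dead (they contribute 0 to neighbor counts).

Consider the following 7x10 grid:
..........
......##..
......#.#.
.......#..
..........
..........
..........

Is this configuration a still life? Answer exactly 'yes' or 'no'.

Compute generation 1 and compare to generation 0 (given above):
Generation 1:
..........
......##..
......#.#.
.......#..
..........
..........
..........
The grids are IDENTICAL -> still life.

Answer: yes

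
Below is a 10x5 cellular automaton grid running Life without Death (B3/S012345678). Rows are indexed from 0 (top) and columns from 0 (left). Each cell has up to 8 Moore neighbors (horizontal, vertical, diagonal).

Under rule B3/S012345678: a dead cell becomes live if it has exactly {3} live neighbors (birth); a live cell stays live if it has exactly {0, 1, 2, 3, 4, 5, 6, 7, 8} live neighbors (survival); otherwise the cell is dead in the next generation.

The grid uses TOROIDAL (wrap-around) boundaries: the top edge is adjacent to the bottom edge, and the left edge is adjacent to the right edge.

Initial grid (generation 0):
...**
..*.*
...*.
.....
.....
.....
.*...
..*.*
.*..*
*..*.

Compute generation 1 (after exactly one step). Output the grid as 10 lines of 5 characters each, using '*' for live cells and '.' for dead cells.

Answer: *.***
..*.*
...*.
.....
.....
.....
.*...
.****
.**.*
*.**.

Derivation:
Simulating step by step:
Generation 0 (given above): 12 live cells
Generation 1: 18 live cells
(generation 1 grid is the final answer)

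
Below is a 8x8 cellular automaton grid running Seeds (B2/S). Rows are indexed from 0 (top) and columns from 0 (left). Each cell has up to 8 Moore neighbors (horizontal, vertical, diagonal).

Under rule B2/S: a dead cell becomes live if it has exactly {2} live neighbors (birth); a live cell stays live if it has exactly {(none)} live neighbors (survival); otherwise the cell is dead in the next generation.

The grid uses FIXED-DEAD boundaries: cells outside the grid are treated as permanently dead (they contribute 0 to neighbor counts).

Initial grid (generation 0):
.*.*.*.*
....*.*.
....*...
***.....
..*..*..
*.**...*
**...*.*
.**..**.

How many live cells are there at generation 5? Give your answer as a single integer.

Simulating step by step:
Generation 0 (given above): 24 live cells
Generation 1: 12 live cells
..*.....
..*....*
*.*.....
....**..
....*.*.
.....*..
........
....*..*
Generation 2: 13 live cells
.*.*....
........
....***.
.*....*.
...*....
....*.*.
....***.
........
Generation 3: 17 live cells
..*.....
..**..*.
.......*
..**...*
..*.*.**
.......*
...*...*
....*.*.
Generation 4: 18 live cells
.*......
.*.....*
.*..*...
.*..**..
.*...*..
..*.**..
....**..
...*.*.*
Generation 5: 9 live cells
*.*.....
........
...*..*.
...*..*.
*.......
.*......
..*.....
........
Population at generation 5: 9

Answer: 9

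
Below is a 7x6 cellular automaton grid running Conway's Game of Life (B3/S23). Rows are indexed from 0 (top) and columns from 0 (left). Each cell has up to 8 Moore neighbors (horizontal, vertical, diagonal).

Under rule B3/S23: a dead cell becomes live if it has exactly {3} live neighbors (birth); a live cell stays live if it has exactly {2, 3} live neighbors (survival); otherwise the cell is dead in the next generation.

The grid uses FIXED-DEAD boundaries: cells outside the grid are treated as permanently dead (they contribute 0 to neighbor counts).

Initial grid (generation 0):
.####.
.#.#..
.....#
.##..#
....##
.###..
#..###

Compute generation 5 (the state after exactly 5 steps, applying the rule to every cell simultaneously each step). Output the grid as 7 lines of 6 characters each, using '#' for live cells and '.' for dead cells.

Simulating step by step:
Generation 0 (given above): 19 live cells
Generation 1: 15 live cells
.#.##.
.#.#..
.#..#.
.....#
....##
.##...
.#.##.
Generation 2: 15 live cells
...##.
##.#..
..#.#.
.....#
....##
.##..#
.#.#..
Generation 3: 17 live cells
..###.
.#....
.####.
...#.#
....##
.###.#
.#....
Generation 4: 13 live cells
..##..
.#....
.#.##.
.....#
.....#
.###.#
.#....
Generation 5: 12 live cells
(generation 5 grid is the final answer)

Answer: ..#...
.#..#.
..#.#.
.....#
..#..#
.##.#.
.#....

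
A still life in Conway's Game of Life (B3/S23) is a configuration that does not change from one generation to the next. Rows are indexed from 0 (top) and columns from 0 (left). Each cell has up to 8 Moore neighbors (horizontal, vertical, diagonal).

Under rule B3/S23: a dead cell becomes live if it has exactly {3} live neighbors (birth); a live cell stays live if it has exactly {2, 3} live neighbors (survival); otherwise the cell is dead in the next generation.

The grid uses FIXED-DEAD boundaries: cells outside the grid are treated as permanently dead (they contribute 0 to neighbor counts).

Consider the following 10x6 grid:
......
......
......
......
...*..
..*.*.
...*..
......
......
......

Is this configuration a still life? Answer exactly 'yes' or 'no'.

Answer: yes

Derivation:
Compute generation 1 and compare to generation 0 (given above):
Generation 1:
......
......
......
......
...*..
..*.*.
...*..
......
......
......
The grids are IDENTICAL -> still life.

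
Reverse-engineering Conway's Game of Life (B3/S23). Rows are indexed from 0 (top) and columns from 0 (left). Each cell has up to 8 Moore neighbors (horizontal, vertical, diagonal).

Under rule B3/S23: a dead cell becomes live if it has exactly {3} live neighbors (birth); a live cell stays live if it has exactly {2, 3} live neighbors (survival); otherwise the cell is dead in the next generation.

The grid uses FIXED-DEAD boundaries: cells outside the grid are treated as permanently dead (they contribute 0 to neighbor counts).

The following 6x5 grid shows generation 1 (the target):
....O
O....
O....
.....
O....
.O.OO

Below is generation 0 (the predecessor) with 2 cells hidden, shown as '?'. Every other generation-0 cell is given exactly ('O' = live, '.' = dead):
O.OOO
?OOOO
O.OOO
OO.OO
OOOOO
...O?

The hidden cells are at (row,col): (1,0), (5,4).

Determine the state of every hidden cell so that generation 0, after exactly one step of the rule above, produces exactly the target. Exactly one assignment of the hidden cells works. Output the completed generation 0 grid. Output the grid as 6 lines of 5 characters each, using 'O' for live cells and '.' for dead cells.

Hidden generation-0 cells (in order): (1,0), (5,4).
A hidden cell only influences target cells in its own 3x3 neighborhood. Try each of the 2^2 = 4 assignments, step the completed generation 0 forward once under B3/S23, and compare with the target:
  (1,0)=. (5,4)=. -> step reproduces the target at every cell -> ACCEPT
  (1,0)=. (5,4)=O -> step gives (5,3)='.' but target has 'O' -> reject
  (1,0)=O (5,4)=. -> step gives (0,0)='O' but target has '.' -> reject
  (1,0)=O (5,4)=O -> step gives (0,0)='O' but target has '.' -> reject
Unique solution: (1,0)=dead, (5,4)=dead.
Check: live-neighbor counts of every cell in the completed generation 0:
14453
35685
36675
46775
34554
23433
Applying B3/S23 to generation 0 with these counts gives:
....O
O....
O....
.....
O....
.O.OO
which matches the target exactly.

Answer: O.OOO
.OOOO
O.OOO
OO.OO
OOOOO
...O.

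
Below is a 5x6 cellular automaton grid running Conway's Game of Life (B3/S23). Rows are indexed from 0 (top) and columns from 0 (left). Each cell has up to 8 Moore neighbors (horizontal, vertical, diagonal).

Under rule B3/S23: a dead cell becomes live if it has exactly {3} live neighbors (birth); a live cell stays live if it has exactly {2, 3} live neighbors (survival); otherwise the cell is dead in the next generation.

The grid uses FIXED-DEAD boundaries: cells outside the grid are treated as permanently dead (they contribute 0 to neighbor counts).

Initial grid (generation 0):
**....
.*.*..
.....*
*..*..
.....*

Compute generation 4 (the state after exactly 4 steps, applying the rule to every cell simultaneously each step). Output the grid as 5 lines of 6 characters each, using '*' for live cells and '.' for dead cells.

Simulating step by step:
Generation 0 (given above): 8 live cells
Generation 1: 9 live cells
***...
***...
..*.*.
....*.
......
Generation 2: 5 live cells
*.*...
*.....
..*...
...*..
......
Generation 3: 1 live cells
.*....
......
......
......
......
Generation 4: 0 live cells
(generation 4 grid is the final answer)

Answer: ......
......
......
......
......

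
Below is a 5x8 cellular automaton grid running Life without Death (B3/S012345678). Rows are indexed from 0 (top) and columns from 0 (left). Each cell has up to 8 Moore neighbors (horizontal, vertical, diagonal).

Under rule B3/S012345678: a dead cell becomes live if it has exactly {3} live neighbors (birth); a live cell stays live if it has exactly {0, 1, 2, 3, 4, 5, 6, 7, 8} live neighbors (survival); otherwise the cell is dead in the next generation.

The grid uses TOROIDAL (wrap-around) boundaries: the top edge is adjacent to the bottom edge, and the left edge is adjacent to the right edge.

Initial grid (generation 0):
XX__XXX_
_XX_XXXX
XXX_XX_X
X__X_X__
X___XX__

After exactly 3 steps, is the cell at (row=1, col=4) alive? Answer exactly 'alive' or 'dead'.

Simulating step by step:
Generation 0 (given above): 23 live cells
Generation 1: 26 live cells
XXX_XXX_
_XX_XXXX
XXX_XX_X
X_XX_X__
X__XXX__
Generation 2: 26 live cells
XXX_XXX_
_XX_XXXX
XXX_XX_X
X_XX_X__
X__XXX__
Generation 3: 26 live cells
XXX_XXX_
_XX_XXXX
XXX_XX_X
X_XX_X__
X__XXX__

Cell (1,4) at generation 3: 1 -> alive

Answer: alive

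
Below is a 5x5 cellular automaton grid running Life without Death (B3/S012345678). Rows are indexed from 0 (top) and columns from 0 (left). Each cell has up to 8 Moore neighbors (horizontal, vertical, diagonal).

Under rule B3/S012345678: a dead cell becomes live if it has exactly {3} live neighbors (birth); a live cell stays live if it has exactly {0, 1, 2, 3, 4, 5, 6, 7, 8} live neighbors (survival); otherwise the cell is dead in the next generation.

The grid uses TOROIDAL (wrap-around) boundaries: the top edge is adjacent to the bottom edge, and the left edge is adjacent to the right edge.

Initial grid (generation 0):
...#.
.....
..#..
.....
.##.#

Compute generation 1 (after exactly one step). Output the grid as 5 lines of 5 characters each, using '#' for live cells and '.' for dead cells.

Simulating step by step:
Generation 0 (given above): 5 live cells
Generation 1: 10 live cells
(generation 1 grid is the final answer)

Answer: ..##.
.....
..#..
.###.
.####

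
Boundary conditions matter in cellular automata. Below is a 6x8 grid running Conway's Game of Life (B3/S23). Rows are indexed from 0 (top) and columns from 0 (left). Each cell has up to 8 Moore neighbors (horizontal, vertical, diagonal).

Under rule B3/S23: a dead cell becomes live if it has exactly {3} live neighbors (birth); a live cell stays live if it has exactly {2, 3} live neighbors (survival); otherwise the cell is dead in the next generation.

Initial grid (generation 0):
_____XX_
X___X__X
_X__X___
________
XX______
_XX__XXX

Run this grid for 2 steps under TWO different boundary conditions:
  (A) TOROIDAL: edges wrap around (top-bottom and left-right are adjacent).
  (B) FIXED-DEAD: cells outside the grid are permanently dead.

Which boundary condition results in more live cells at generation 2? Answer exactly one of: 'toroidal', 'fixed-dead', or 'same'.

Under TOROIDAL boundary, generation 2:
_XXXX___
XX___X_X
________
__X_____
______X_
___X_X_X
Population = 13

Under FIXED-DEAD boundary, generation 2:
_____XX_
______X_
________
X_X_____
________
X_X_____
Population = 7

Comparison: toroidal=13, fixed-dead=7 -> toroidal

Answer: toroidal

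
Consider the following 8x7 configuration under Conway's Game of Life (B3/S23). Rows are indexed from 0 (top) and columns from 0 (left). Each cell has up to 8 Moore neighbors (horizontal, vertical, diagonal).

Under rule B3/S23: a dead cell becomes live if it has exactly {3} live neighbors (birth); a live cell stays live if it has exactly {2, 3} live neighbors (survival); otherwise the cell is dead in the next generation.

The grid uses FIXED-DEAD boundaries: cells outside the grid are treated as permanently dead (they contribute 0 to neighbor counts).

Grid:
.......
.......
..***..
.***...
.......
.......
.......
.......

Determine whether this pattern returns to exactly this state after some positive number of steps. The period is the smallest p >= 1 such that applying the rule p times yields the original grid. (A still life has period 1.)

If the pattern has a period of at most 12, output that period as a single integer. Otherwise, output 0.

Simulating and comparing each generation to the original:
Gen 0 (original, given above): 6 live cells
Gen 1: 6 live cells, differs from original
Gen 2: 6 live cells, MATCHES original -> period = 2

Answer: 2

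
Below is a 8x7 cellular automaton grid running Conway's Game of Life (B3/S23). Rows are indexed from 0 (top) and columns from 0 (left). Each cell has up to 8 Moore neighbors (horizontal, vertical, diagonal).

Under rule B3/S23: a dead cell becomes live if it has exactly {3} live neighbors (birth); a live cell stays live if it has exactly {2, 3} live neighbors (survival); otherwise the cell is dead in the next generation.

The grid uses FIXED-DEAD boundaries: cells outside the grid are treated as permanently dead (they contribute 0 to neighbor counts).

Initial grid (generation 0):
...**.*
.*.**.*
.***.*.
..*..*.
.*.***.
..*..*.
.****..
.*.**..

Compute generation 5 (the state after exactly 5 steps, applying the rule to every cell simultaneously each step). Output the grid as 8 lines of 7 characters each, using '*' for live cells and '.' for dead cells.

Simulating step by step:
Generation 0 (given above): 26 live cells
Generation 1: 19 live cells
..***..
.*....*
.*...**
.....**
.*.*.**
.....*.
.*...*.
.*..*..
Generation 2: 11 live cells
..**...
.*.**.*
.......
..*....
.......
..*..*.
....**.
.......
Generation 3: 11 live cells
..***..
...**..
..**...
.......
.......
....**.
....**.
.......
Generation 4: 9 live cells
..*.*..
.......
..***..
.......
.......
....**.
....**.
.......
Generation 5: 8 live cells
(generation 5 grid is the final answer)

Answer: .......
..*.*..
...*...
...*...
.......
....**.
....**.
.......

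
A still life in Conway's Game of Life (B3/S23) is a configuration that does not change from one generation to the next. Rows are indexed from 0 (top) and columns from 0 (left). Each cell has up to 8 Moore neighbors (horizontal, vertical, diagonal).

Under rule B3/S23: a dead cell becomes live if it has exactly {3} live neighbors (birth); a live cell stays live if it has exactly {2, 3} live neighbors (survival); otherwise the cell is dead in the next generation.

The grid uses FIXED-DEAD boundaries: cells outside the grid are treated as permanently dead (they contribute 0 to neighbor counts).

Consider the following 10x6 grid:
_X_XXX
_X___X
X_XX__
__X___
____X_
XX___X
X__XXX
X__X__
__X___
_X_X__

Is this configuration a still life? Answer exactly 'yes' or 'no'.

Compute generation 1 and compare to generation 0 (given above):
Generation 1:
__X_XX
XX___X
__XX__
_XX___
_X____
XX_X_X
X_XX_X
_XXX__
_XXX__
__X___
Cell (0,1) differs: gen0=1 vs gen1=0 -> NOT a still life.

Answer: no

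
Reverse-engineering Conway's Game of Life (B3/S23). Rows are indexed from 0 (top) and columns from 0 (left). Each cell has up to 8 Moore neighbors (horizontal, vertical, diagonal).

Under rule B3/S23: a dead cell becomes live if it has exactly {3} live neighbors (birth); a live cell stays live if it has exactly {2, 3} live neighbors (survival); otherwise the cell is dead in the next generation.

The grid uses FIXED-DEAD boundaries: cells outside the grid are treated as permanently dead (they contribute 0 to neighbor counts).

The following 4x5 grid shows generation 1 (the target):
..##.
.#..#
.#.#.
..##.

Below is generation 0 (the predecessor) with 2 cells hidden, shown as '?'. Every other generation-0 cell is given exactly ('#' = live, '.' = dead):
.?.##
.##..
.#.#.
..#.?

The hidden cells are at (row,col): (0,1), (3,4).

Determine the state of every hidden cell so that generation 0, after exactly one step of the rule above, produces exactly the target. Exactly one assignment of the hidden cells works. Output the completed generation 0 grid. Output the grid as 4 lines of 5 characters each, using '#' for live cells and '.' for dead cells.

Hidden generation-0 cells (in order): (0,1), (3,4).
A hidden cell only influences target cells in its own 3x3 neighborhood. Try each of the 2^2 = 4 assignments, step the completed generation 0 forward once under B3/S23, and compare with the target:
  (0,1)=. (3,4)=. -> step gives (3,3)='.' but target has '#' -> reject
  (0,1)=. (3,4)=# -> step reproduces the target at every cell -> ACCEPT
  (0,1)=# (3,4)=. -> step gives (0,1)='#' but target has '.' -> reject
  (0,1)=# (3,4)=# -> step gives (0,1)='#' but target has '.' -> reject
Unique solution: (0,1)=dead, (3,4)=live.
Check: live-neighbor counts of every cell in the completed generation 0:
12321
22443
23532
12231
Applying B3/S23 to generation 0 with these counts gives:
..##.
.#..#
.#.#.
..##.
which matches the target exactly.

Answer: ...##
.##..
.#.#.
..#.#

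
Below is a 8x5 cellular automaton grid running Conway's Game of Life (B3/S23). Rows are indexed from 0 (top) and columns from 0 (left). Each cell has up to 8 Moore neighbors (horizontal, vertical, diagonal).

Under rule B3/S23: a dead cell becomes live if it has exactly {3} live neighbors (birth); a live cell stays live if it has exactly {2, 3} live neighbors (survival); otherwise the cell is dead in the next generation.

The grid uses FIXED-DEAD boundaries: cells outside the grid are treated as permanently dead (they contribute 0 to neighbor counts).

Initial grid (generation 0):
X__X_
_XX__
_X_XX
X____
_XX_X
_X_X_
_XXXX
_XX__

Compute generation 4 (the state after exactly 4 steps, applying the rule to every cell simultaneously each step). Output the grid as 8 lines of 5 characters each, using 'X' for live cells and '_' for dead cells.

Answer: _____
_XX__
____X
_XX_X
_XX_X
X__X_
XXX__
_X___

Derivation:
Simulating step by step:
Generation 0 (given above): 19 live cells
Generation 1: 18 live cells
_XX__
XX__X
XX_X_
X___X
XXXX_
X____
X___X
_X___
Generation 2: 16 live cells
XXX__
___X_
__XXX
____X
X_XX_
X_XX_
XX___
_____
Generation 3: 14 live cells
_XX__
____X
__X_X
_X__X
__X_X
X__X_
XXX__
_____
Generation 4: 15 live cells
(generation 4 grid is the final answer)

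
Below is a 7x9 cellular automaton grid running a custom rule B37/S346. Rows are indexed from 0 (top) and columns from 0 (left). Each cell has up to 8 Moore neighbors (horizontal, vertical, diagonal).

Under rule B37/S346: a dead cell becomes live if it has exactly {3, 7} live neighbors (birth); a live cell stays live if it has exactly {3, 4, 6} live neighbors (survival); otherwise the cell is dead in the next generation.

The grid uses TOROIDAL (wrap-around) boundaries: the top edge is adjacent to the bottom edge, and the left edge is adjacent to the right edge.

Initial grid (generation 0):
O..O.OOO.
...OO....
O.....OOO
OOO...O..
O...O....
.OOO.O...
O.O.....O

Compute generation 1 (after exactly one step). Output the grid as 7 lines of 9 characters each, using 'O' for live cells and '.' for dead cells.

Simulating step by step:
Generation 0 (given above): 24 live cells
Generation 1: 26 live cells
(generation 1 grid is the final answer)

Answer: .OOO.....
O...O....
O.OO.O.OO
OO...O...
O....O...
.OOOO...O
O.O..O.OO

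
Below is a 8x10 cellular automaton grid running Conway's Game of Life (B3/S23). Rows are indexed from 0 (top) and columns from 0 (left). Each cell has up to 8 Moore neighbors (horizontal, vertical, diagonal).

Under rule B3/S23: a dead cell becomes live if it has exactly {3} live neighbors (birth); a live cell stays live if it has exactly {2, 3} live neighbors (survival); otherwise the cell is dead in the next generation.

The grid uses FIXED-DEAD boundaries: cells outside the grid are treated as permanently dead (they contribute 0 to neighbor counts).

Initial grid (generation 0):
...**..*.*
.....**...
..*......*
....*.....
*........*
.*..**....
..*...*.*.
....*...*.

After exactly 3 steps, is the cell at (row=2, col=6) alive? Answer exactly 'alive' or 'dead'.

Simulating step by step:
Generation 0 (given above): 19 live cells
Generation 1: 17 live cells
....***...
...****.*.
.....*....
..........
....**....
.*...*....
...**..*..
.......*..
Generation 2: 16 live cells
...*..**..
...*...*..
.....**...
....**....
....**....
...*.**...
....*.*...
..........
Generation 3: 12 live cells
......**..
....**.*..
.....**...
..........
...*......
...*..*...
....*.*...
..........

Cell (2,6) at generation 3: 1 -> alive

Answer: alive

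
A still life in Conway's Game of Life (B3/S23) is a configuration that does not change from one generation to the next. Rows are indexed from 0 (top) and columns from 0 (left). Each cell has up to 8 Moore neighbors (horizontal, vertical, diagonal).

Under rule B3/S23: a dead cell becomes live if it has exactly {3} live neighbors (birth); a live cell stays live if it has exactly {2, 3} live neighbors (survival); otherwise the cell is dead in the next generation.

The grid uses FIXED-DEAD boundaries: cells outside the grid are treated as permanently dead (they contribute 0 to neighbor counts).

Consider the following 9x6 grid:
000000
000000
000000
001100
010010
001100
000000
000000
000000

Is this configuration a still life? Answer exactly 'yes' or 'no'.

Answer: yes

Derivation:
Compute generation 1 and compare to generation 0 (given above):
Generation 1:
000000
000000
000000
001100
010010
001100
000000
000000
000000
The grids are IDENTICAL -> still life.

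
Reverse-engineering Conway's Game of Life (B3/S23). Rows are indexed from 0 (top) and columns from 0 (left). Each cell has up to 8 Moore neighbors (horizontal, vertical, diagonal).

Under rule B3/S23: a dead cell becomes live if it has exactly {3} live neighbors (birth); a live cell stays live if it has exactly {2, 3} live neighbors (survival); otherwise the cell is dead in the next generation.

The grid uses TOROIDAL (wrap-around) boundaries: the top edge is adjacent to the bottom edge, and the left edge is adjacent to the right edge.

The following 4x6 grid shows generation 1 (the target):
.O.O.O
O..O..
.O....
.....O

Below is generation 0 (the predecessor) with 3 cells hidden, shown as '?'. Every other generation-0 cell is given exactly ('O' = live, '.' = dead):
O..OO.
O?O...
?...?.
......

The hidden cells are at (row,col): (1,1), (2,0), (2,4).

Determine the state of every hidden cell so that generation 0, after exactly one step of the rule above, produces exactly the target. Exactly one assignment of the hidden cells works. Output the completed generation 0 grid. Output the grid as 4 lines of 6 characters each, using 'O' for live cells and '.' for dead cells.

Answer: O..OO.
O.O...
O.....
......

Derivation:
Hidden generation-0 cells (in order): (1,1), (2,0), (2,4).
A hidden cell only influences target cells in its own 3x3 neighborhood. Try each of the 2^3 = 8 assignments, step the completed generation 0 forward once under B3/S23, and compare with the target:
  (1,1)=. (2,0)=. (2,4)=. -> step gives (1,0)='.' but target has 'O' -> reject
  (1,1)=. (2,0)=. (2,4)=O -> step gives (1,0)='.' but target has 'O' -> reject
  (1,1)=. (2,0)=O (2,4)=. -> step reproduces the target at every cell -> ACCEPT
  (1,1)=. (2,0)=O (2,4)=O -> step gives (1,3)='.' but target has 'O' -> reject
  (1,1)=O (2,0)=. (2,4)=. -> step gives (0,0)='O' but target has '.' -> reject
  (1,1)=O (2,0)=. (2,4)=O -> step gives (0,0)='O' but target has '.' -> reject
  (1,1)=O (2,0)=O (2,4)=. -> step gives (0,0)='O' but target has '.' -> reject
  (1,1)=O (2,0)=O (2,4)=O -> step gives (0,0)='O' but target has '.' -> reject
Unique solution: (1,1)=dead, (2,0)=live, (2,4)=dead.
Check: live-neighbor counts of every cell in the completed generation 0:
132213
241324
131102
221223
Applying B3/S23 to generation 0 with these counts gives:
.O.O.O
O..O..
.O....
.....O
which matches the target exactly.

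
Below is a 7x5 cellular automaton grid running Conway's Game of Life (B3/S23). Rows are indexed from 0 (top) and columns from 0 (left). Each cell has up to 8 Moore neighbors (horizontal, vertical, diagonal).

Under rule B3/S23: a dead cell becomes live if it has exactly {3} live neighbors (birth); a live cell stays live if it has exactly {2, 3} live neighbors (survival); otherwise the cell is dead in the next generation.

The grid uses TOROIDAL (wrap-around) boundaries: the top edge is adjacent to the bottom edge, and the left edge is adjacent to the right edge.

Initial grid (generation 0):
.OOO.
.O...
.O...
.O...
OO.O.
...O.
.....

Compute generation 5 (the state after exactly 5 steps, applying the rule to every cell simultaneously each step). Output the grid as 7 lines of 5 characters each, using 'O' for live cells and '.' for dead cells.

Simulating step by step:
Generation 0 (given above): 10 live cells
Generation 1: 14 live cells
.OO..
OO...
OOO..
.O...
OO..O
..O.O
...O.
Generation 2: 14 live cells
OOO..
.....
..O..
....O
.OOOO
.OO.O
.O.O.
Generation 3: 12 live cells
OOO..
..O..
.....
OO..O
.O..O
....O
...OO
Generation 4: 17 live cells
OOO.O
..O..
OO...
.O..O
.O.OO
....O
.OOOO
Generation 5: 14 live cells
(generation 5 grid is the final answer)

Answer: ....O
..OOO
OOO..
.O.OO
..OOO
.O...
.....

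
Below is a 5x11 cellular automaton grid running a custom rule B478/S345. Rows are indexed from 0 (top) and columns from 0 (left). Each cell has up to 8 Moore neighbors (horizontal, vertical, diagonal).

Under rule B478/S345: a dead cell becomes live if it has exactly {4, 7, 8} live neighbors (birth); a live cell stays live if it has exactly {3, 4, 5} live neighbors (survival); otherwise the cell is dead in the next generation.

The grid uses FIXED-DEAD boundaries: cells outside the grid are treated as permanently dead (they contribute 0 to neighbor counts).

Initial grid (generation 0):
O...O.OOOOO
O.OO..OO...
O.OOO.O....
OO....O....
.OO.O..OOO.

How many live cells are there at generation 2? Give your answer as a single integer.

Simulating step by step:
Generation 0 (given above): 26 live cells
Generation 1: 20 live cells
......OOO..
..OOO.OOO..
O.OO.OOO...
OO...O.O...
.O.........
Generation 2: 15 live cells
......OOO..
..OOO...O..
..OO.O.OO..
OOO........
...........
Population at generation 2: 15

Answer: 15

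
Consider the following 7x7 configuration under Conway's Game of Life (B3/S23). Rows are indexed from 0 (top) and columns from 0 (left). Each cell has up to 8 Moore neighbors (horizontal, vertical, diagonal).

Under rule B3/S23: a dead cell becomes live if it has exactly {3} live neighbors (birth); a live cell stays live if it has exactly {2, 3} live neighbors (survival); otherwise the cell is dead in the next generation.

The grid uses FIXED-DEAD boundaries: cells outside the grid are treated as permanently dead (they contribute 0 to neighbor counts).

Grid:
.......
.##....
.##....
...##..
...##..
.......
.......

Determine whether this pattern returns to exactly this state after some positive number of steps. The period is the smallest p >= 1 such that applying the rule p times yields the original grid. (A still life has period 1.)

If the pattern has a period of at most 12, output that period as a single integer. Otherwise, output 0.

Simulating and comparing each generation to the original:
Gen 0 (original, given above): 8 live cells
Gen 1: 6 live cells, differs from original
Gen 2: 8 live cells, MATCHES original -> period = 2

Answer: 2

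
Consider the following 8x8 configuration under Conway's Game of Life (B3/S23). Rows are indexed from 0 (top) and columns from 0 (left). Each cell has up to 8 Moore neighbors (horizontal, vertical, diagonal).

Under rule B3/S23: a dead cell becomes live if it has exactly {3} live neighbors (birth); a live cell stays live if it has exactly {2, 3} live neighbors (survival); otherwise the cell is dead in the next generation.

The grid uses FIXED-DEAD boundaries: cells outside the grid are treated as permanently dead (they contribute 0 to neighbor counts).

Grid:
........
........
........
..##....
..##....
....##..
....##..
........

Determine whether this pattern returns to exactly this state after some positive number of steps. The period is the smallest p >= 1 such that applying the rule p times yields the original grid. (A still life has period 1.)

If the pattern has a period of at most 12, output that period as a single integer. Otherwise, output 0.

Answer: 2

Derivation:
Simulating and comparing each generation to the original:
Gen 0 (original, given above): 8 live cells
Gen 1: 6 live cells, differs from original
Gen 2: 8 live cells, MATCHES original -> period = 2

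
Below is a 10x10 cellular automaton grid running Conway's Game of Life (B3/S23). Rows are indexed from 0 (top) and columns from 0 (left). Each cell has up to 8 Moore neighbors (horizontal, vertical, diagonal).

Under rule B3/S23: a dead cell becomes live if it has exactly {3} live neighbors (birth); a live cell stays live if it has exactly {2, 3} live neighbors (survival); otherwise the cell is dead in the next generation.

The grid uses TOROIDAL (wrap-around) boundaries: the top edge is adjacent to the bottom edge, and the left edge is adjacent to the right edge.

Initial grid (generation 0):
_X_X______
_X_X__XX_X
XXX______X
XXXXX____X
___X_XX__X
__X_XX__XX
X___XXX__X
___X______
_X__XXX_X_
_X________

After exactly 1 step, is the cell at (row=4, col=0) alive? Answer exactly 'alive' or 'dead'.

Simulating step by step:
Generation 0 (given above): 38 live cells
Generation 1: 26 live cells
_X________
___X____XX
____X_____
____XX__X_
______X___
_______XX_
X_____X_XX
X__X___X_X
__X_XX____
XX__XX____

Cell (4,0) at generation 1: 0 -> dead

Answer: dead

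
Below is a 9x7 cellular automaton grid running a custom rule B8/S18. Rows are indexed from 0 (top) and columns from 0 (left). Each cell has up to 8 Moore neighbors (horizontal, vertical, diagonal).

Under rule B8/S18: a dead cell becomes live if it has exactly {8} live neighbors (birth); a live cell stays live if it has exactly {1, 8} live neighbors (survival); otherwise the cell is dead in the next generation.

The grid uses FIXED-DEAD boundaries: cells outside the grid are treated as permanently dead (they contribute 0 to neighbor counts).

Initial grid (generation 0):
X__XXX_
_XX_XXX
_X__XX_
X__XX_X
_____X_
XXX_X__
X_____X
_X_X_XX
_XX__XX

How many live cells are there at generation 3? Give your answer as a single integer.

Answer: 0

Derivation:
Simulating step by step:
Generation 0 (given above): 31 live cells
Generation 1: 5 live cells
X______
_______
_______
X______
_______
__X_X__
_______
___X___
_______
Generation 2: 0 live cells
_______
_______
_______
_______
_______
_______
_______
_______
_______
Generation 3: 0 live cells
_______
_______
_______
_______
_______
_______
_______
_______
_______
Population at generation 3: 0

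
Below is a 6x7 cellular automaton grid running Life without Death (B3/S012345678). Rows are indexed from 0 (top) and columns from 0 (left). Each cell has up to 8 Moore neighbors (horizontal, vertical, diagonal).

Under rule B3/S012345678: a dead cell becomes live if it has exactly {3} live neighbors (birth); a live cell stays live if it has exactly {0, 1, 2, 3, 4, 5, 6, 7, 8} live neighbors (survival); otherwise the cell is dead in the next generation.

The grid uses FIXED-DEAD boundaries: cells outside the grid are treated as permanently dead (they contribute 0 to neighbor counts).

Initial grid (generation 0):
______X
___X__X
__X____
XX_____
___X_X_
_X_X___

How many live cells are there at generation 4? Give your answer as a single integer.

Answer: 28

Derivation:
Simulating step by step:
Generation 0 (given above): 10 live cells
Generation 1: 17 live cells
______X
___X__X
_XX____
XXX____
XX_XXX_
_XXXX__
Generation 2: 23 live cells
______X
__XX__X
XXXX___
XXX_X__
XX_XXX_
XXXXXX_
Generation 3: 25 live cells
______X
__XX__X
XXXXX__
XXX_XX_
XX_XXX_
XXXXXX_
Generation 4: 28 live cells
______X
__XXXXX
XXXXX__
XXX_XX_
XX_XXXX
XXXXXX_
Population at generation 4: 28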